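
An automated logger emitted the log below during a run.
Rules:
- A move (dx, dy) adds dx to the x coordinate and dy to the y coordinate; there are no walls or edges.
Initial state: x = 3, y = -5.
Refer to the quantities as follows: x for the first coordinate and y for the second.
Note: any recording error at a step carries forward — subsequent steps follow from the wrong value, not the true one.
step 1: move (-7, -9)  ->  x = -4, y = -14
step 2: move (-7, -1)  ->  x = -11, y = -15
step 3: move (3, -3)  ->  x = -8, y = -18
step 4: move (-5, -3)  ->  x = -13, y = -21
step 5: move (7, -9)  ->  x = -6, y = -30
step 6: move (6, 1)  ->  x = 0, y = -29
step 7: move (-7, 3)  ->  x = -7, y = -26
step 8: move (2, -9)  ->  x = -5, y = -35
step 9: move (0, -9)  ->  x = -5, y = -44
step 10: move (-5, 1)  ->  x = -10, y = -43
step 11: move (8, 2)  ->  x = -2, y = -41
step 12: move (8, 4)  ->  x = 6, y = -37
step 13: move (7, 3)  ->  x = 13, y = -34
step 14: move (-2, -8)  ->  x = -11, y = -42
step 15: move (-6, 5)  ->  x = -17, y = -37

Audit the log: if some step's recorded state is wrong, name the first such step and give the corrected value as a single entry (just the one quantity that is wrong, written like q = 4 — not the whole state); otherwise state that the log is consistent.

Step 1: x = 3 + (-7) = -4, y = -5 + (-9) = -14 — in agreement.
Step 2: x = -4 + (-7) = -11, y = -14 + (-1) = -15 — agrees with the log.
Step 3: x = -11 + (3) = -8, y = -15 + (-3) = -18 — exactly as logged.
Step 4: x = -8 + (-5) = -13, y = -18 + (-3) = -21 — in agreement.
Step 5: x = -13 + (7) = -6, y = -21 + (-9) = -30 — checks out.
Step 6: x = -6 + (6) = 0, y = -30 + (1) = -29 — agrees with the log.
Step 7: x = 0 + (-7) = -7, y = -29 + (3) = -26 — same as recorded.
Step 8: x = -7 + (2) = -5, y = -26 + (-9) = -35 — confirmed correct.
Step 9: x = -5 + (0) = -5, y = -35 + (-9) = -44 — matches.
Step 10: x = -5 + (-5) = -10, y = -44 + (1) = -43 — checks out.
Step 11: x = -10 + (8) = -2, y = -43 + (2) = -41 — confirmed correct.
Step 12: x = -2 + (8) = 6, y = -41 + (4) = -37 — confirmed correct.
Step 13: x = 6 + (7) = 13, y = -37 + (3) = -34 — confirmed correct.
Step 14: x = 13 + (-2) = 11, y = -34 + (-8) = -42 — a discrepancy with the log.
Step 14 is the first one off; corrected, x = 11.

step 14, x = 11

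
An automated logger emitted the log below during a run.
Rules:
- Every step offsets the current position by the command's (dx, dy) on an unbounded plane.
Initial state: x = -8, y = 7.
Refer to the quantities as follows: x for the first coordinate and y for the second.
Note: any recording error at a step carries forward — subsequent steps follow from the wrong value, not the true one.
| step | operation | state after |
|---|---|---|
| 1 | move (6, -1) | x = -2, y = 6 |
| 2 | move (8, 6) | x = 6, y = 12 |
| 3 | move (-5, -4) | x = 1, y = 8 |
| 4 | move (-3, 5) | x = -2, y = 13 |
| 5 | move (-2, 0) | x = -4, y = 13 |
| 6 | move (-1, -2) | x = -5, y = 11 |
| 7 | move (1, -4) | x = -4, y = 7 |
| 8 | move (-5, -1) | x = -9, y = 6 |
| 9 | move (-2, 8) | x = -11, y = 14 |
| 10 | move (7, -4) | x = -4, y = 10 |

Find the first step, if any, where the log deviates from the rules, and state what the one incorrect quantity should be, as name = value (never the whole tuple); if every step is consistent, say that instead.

Step 1: x = -8 + (6) = -2, y = 7 + (-1) = 6 — consistent with the log.
Step 2: x = -2 + (8) = 6, y = 6 + (6) = 12 — no discrepancy.
Step 3: x = 6 + (-5) = 1, y = 12 + (-4) = 8 — in agreement.
Step 4: x = 1 + (-3) = -2, y = 8 + (5) = 13 — exactly as logged.
Step 5: x = -2 + (-2) = -4, y = 13 + (0) = 13 — no discrepancy.
Step 6: x = -4 + (-1) = -5, y = 13 + (-2) = 11 — consistent with the log.
Step 7: x = -5 + (1) = -4, y = 11 + (-4) = 7 — in agreement.
Step 8: x = -4 + (-5) = -9, y = 7 + (-1) = 6 — checks out.
Step 9: x = -9 + (-2) = -11, y = 6 + (8) = 14 — checks out.
Step 10: x = -11 + (7) = -4, y = 14 + (-4) = 10 — consistent with the log.
Nothing is out of place; the run is error-free.

no error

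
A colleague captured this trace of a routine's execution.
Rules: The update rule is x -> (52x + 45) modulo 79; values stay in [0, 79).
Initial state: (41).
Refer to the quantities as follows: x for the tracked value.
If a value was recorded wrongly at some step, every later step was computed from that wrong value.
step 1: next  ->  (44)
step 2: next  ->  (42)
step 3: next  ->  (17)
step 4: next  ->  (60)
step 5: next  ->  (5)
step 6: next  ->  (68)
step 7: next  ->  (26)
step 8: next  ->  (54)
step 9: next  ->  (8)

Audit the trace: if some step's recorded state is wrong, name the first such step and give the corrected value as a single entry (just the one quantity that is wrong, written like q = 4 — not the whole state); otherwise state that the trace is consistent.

step 9, x = 9

Recomputing the run from the initial state:
step 1: x = 44
step 2: x = 42
step 3: x = 17
step 4: x = 60
step 5: x = 5
step 6: x = 68
step 7: x = 26
step 8: x = 54
step 9: x = 9
The first disagreement with the trace is at step 9, where the value should be x = 9.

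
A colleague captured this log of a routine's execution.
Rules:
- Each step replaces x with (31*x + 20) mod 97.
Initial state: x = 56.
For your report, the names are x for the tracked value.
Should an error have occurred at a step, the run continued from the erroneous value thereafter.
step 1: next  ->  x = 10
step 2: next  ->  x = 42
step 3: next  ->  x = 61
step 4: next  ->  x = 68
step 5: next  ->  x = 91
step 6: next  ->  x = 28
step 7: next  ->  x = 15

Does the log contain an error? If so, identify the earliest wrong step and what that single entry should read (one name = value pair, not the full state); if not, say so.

1. x = (31*56 + 20) mod 97 = 10 (agrees with the log)
2. x = (31*10 + 20) mod 97 = 39 (not what was recorded)
First incorrect step: 2; the correct value is x = 39.

step 2, x = 39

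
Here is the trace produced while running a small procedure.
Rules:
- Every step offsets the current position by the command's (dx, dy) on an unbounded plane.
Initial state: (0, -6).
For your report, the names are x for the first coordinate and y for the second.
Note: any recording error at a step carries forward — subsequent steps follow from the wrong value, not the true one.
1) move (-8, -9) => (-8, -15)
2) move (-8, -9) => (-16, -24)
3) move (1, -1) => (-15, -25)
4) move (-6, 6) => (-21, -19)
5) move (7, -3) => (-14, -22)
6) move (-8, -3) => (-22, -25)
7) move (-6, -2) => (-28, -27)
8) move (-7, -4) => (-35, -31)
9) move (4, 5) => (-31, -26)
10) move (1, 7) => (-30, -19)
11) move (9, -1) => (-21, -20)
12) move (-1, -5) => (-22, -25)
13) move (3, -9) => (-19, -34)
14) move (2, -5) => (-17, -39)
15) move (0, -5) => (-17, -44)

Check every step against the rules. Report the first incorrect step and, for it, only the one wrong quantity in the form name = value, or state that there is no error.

Step 1: x = 0 + (-8) = -8, y = -6 + (-9) = -15 — consistent with the trace.
Step 2: x = -8 + (-8) = -16, y = -15 + (-9) = -24 — checks out.
Step 3: x = -16 + (1) = -15, y = -24 + (-1) = -25 — exactly as logged.
Step 4: x = -15 + (-6) = -21, y = -25 + (6) = -19 — agrees with the trace.
Step 5: x = -21 + (7) = -14, y = -19 + (-3) = -22 — consistent with the trace.
Step 6: x = -14 + (-8) = -22, y = -22 + (-3) = -25 — confirmed correct.
Step 7: x = -22 + (-6) = -28, y = -25 + (-2) = -27 — matches.
Step 8: x = -28 + (-7) = -35, y = -27 + (-4) = -31 — same as recorded.
Step 9: x = -35 + (4) = -31, y = -31 + (5) = -26 — matches.
Step 10: x = -31 + (1) = -30, y = -26 + (7) = -19 — verified.
Step 11: x = -30 + (9) = -21, y = -19 + (-1) = -20 — matches.
Step 12: x = -21 + (-1) = -22, y = -20 + (-5) = -25 — consistent with the trace.
Step 13: x = -22 + (3) = -19, y = -25 + (-9) = -34 — consistent with the trace.
Step 14: x = -19 + (2) = -17, y = -34 + (-5) = -39 — agrees with the trace.
Step 15: x = -17 + (0) = -17, y = -39 + (-5) = -44 — matches.
No step deviates from the rules.

no error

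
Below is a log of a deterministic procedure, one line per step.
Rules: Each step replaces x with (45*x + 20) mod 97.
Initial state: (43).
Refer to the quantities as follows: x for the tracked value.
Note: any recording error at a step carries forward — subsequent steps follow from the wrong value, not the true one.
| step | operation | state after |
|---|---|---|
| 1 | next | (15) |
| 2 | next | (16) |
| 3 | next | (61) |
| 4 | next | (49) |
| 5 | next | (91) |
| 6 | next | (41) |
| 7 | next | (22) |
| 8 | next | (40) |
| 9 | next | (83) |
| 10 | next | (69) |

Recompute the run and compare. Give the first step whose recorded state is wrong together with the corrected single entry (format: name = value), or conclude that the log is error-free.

Step 1: x = (45*43 + 20) mod 97 = 15 — confirmed correct.
Step 2: x = (45*15 + 20) mod 97 = 16 — checks out.
Step 3: x = (45*16 + 20) mod 97 = 61 — same as recorded.
Step 4: x = (45*61 + 20) mod 97 = 49 — verified.
Step 5: x = (45*49 + 20) mod 97 = 91 — no discrepancy.
Step 6: x = (45*91 + 20) mod 97 = 41 — matches.
Step 7: x = (45*41 + 20) mod 97 = 22 — verified.
Step 8: x = (45*22 + 20) mod 97 = 40 — no discrepancy.
Step 9: x = (45*40 + 20) mod 97 = 74 — this is not what the log shows.
First deviation found at step 9; the corrected entry is x = 74.

step 9, x = 74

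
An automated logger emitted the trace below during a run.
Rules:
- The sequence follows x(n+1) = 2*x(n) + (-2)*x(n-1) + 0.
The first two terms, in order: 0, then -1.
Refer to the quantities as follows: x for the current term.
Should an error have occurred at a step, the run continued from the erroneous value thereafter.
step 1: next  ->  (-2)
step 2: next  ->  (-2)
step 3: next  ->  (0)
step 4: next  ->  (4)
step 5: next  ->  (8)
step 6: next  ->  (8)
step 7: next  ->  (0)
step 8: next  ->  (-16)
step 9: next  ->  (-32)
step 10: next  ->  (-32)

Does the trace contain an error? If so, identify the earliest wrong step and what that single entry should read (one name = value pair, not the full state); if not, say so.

no error

Recomputing the run from the initial state:
step 1: x = -2
step 2: x = -2
step 3: x = 0
step 4: x = 4
step 5: x = 8
step 6: x = 8
step 7: x = 0
step 8: x = -16
step 9: x = -32
step 10: x = -32
This matches the trace at every step.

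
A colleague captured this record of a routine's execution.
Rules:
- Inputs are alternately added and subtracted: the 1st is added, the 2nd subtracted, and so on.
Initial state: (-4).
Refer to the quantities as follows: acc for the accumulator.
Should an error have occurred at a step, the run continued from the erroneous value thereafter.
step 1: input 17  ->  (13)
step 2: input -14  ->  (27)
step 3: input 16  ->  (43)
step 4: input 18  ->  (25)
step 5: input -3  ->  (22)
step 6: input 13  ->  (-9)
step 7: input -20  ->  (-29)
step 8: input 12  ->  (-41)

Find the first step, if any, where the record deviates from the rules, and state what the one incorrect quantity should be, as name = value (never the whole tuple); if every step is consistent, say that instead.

Recomputing the run from the initial state:
step 1: acc = 13
step 2: acc = 27
step 3: acc = 43
step 4: acc = 25
step 5: acc = 22
step 6: acc = 9
step 7: acc = -11
step 8: acc = -23
The first disagreement with the record is at step 6, where the value should be acc = 9.

step 6, acc = 9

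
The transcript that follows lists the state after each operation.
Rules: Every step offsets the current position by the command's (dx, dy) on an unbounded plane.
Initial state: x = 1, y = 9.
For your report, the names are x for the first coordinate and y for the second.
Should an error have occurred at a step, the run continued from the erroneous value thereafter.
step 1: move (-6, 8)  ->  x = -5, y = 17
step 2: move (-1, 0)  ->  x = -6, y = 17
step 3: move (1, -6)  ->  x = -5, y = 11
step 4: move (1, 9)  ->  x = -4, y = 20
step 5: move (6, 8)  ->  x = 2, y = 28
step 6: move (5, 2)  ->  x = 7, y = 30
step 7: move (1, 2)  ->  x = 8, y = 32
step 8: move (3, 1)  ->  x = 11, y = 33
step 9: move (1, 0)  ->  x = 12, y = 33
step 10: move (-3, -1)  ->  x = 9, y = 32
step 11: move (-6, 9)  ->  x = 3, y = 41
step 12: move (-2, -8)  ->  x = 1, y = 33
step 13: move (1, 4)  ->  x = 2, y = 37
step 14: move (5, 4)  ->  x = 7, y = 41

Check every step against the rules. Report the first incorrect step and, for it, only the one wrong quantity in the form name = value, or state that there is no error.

no error

step 1: x = 1 + (-6) = -5, y = 9 + (8) = 17 -> checks out
step 2: x = -5 + (-1) = -6, y = 17 + (0) = 17 -> verified
step 3: x = -6 + (1) = -5, y = 17 + (-6) = 11 -> agrees with the transcript
step 4: x = -5 + (1) = -4, y = 11 + (9) = 20 -> agrees with the transcript
step 5: x = -4 + (6) = 2, y = 20 + (8) = 28 -> in agreement
step 6: x = 2 + (5) = 7, y = 28 + (2) = 30 -> confirmed correct
step 7: x = 7 + (1) = 8, y = 30 + (2) = 32 -> agrees with the transcript
step 8: x = 8 + (3) = 11, y = 32 + (1) = 33 -> matches
step 9: x = 11 + (1) = 12, y = 33 + (0) = 33 -> no discrepancy
step 10: x = 12 + (-3) = 9, y = 33 + (-1) = 32 -> same as recorded
step 11: x = 9 + (-6) = 3, y = 32 + (9) = 41 -> exactly as logged
step 12: x = 3 + (-2) = 1, y = 41 + (-8) = 33 -> same as recorded
step 13: x = 1 + (1) = 2, y = 33 + (4) = 37 -> confirmed correct
step 14: x = 2 + (5) = 7, y = 37 + (4) = 41 -> confirmed correct
No step deviates from the rules.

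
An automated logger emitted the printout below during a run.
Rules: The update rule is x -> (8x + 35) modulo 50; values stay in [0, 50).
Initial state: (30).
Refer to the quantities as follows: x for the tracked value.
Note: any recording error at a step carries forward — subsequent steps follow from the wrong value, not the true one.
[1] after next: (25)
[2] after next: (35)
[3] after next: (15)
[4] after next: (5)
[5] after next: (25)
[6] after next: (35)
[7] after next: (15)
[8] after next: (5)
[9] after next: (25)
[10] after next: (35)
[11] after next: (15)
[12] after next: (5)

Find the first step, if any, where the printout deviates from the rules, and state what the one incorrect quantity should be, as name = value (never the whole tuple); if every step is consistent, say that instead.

step 1: x = (8*30 + 35) mod 50 = 25 -> agrees with the printout
step 2: x = (8*25 + 35) mod 50 = 35 -> confirmed correct
step 3: x = (8*35 + 35) mod 50 = 15 -> checks out
step 4: x = (8*15 + 35) mod 50 = 5 -> agrees with the printout
step 5: x = (8*5 + 35) mod 50 = 25 -> verified
step 6: x = (8*25 + 35) mod 50 = 35 -> checks out
step 7: x = (8*35 + 35) mod 50 = 15 -> consistent with the printout
step 8: x = (8*15 + 35) mod 50 = 5 -> exactly as logged
step 9: x = (8*5 + 35) mod 50 = 25 -> matches
step 10: x = (8*25 + 35) mod 50 = 35 -> consistent with the printout
step 11: x = (8*35 + 35) mod 50 = 15 -> same as recorded
step 12: x = (8*15 + 35) mod 50 = 5 -> confirmed correct
All entries verified; no error found.

no error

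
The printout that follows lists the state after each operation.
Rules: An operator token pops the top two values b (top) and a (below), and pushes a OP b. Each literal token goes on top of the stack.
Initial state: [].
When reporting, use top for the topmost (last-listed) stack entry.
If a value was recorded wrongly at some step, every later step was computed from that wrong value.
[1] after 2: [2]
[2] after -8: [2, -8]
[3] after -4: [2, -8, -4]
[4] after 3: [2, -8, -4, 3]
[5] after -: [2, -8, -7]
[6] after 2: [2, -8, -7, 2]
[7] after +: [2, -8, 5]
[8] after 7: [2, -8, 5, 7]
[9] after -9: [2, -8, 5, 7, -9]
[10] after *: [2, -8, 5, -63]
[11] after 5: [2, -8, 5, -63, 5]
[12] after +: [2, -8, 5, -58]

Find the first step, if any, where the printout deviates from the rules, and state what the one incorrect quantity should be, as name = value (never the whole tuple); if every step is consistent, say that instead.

step 7, top = -5

Recomputing the run from the initial state:
step 1: [2]
step 2: [2, -8]
step 3: [2, -8, -4]
step 4: [2, -8, -4, 3]
step 5: [2, -8, -7]
step 6: [2, -8, -7, 2]
step 7: [2, -8, -5]
step 8: [2, -8, -5, 7]
step 9: [2, -8, -5, 7, -9]
step 10: [2, -8, -5, -63]
step 11: [2, -8, -5, -63, 5]
step 12: [2, -8, -5, -58]
The first disagreement with the printout is at step 7, where the value should be top = -5.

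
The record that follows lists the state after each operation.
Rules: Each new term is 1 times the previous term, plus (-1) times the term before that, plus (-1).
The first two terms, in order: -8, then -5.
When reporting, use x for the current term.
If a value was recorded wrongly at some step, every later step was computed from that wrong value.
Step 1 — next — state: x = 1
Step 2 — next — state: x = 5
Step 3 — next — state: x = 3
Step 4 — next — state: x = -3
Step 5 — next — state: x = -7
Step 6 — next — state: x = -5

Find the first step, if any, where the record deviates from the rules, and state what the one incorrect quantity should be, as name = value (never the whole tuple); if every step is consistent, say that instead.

Recomputing the run from the initial state:
step 1: x = 2
step 2: x = 6
step 3: x = 3
step 4: x = -4
step 5: x = -8
step 6: x = -5
The first disagreement with the record is at step 1, where the value should be x = 2.

step 1, x = 2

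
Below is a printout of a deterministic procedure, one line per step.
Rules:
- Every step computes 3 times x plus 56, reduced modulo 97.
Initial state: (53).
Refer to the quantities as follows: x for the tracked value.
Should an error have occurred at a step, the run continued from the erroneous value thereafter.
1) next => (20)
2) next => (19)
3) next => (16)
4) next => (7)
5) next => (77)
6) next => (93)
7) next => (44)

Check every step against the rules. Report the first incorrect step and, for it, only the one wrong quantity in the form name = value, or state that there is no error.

Recomputing the run from the initial state:
step 1: x = 21
step 2: x = 22
step 3: x = 25
step 4: x = 34
step 5: x = 61
step 6: x = 45
step 7: x = 94
The first disagreement with the printout is at step 1, where the value should be x = 21.

step 1, x = 21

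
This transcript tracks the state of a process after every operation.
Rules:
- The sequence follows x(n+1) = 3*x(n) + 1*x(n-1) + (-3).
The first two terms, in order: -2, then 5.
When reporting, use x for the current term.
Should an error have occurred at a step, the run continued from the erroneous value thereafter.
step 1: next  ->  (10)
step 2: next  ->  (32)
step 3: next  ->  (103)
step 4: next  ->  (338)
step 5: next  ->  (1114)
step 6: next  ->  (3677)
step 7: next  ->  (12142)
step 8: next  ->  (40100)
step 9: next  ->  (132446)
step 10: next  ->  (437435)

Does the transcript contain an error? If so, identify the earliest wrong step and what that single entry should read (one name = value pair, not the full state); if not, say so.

Step 1: x = 3*(5) + (1)*(-2) + (-3) = 10 — no discrepancy.
Step 2: x = 3*(10) + (1)*(5) + (-3) = 32 — checks out.
Step 3: x = 3*(32) + (1)*(10) + (-3) = 103 — matches.
Step 4: x = 3*(103) + (1)*(32) + (-3) = 338 — no discrepancy.
Step 5: x = 3*(338) + (1)*(103) + (-3) = 1114 — confirmed correct.
Step 6: x = 3*(1114) + (1)*(338) + (-3) = 3677 — exactly as logged.
Step 7: x = 3*(3677) + (1)*(1114) + (-3) = 12142 — confirmed correct.
Step 8: x = 3*(12142) + (1)*(3677) + (-3) = 40100 — confirmed correct.
Step 9: x = 3*(40100) + (1)*(12142) + (-3) = 132439 — the transcript disagrees here.
First deviation found at step 9; the corrected entry is x = 132439.

step 9, x = 132439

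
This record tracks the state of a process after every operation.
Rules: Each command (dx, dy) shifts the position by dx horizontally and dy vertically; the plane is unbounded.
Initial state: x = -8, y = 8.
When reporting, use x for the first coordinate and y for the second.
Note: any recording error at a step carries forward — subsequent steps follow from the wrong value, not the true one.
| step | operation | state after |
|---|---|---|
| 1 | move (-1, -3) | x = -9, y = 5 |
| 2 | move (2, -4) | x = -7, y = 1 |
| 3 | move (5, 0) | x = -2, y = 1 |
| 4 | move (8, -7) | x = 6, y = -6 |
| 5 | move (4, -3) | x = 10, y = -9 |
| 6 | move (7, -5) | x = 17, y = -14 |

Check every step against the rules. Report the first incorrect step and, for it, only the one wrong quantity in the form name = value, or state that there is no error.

Recomputing the run from the initial state:
step 1: x = -9, y = 5
step 2: x = -7, y = 1
step 3: x = -2, y = 1
step 4: x = 6, y = -6
step 5: x = 10, y = -9
step 6: x = 17, y = -14
This matches the record at every step.

no error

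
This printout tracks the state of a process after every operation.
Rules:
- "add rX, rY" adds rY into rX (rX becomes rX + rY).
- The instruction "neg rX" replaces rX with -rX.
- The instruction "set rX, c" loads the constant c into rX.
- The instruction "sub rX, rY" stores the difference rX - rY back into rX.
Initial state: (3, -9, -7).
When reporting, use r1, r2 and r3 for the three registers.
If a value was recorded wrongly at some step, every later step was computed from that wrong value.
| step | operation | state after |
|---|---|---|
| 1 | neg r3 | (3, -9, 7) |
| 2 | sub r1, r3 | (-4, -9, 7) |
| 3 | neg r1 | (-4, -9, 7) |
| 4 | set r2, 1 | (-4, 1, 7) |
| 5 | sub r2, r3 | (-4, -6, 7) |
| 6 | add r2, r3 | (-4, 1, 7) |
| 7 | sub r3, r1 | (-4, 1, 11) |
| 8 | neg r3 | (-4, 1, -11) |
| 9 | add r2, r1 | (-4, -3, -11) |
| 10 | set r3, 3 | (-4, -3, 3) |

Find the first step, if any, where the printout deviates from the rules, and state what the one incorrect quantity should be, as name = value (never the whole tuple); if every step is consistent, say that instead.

Recomputing the run from the initial state:
step 1: r1 = 3, r2 = -9, r3 = 7
step 2: r1 = -4, r2 = -9, r3 = 7
step 3: r1 = 4, r2 = -9, r3 = 7
step 4: r1 = 4, r2 = 1, r3 = 7
step 5: r1 = 4, r2 = -6, r3 = 7
step 6: r1 = 4, r2 = 1, r3 = 7
step 7: r1 = 4, r2 = 1, r3 = 3
step 8: r1 = 4, r2 = 1, r3 = -3
step 9: r1 = 4, r2 = 5, r3 = -3
step 10: r1 = 4, r2 = 5, r3 = 3
The first disagreement with the printout is at step 3, where the value should be r1 = 4.

step 3, r1 = 4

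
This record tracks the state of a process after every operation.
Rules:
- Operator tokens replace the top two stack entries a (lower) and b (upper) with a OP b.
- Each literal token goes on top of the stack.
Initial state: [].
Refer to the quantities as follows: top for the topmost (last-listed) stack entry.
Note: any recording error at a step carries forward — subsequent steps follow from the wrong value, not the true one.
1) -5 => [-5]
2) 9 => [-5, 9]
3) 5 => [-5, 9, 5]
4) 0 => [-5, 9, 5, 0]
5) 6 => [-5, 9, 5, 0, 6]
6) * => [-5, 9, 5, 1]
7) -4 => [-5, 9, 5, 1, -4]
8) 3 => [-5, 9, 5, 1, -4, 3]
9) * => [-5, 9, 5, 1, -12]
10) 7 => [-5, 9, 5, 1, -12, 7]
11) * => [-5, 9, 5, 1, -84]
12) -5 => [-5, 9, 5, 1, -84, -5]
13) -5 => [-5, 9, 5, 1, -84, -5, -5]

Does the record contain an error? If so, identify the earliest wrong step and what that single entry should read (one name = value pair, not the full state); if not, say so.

step 6, top = 0

Recomputing the run from the initial state:
step 1: [-5]
step 2: [-5, 9]
step 3: [-5, 9, 5]
step 4: [-5, 9, 5, 0]
step 5: [-5, 9, 5, 0, 6]
step 6: [-5, 9, 5, 0]
step 7: [-5, 9, 5, 0, -4]
step 8: [-5, 9, 5, 0, -4, 3]
step 9: [-5, 9, 5, 0, -12]
step 10: [-5, 9, 5, 0, -12, 7]
step 11: [-5, 9, 5, 0, -84]
step 12: [-5, 9, 5, 0, -84, -5]
step 13: [-5, 9, 5, 0, -84, -5, -5]
The first disagreement with the record is at step 6, where the value should be top = 0.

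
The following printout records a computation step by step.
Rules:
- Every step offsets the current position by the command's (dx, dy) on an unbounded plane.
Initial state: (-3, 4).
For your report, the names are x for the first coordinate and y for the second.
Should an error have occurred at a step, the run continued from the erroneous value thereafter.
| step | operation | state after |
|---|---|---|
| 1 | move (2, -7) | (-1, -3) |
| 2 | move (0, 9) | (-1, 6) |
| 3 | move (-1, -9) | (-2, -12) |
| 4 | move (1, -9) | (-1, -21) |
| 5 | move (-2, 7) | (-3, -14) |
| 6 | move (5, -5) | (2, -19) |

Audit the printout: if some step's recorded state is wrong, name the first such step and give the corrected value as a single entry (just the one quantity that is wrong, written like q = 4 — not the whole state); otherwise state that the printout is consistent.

step 1: x = -3 + (2) = -1, y = 4 + (-7) = -3 -> exactly as logged
step 2: x = -1 + (0) = -1, y = -3 + (9) = 6 -> checks out
step 3: x = -1 + (-1) = -2, y = 6 + (-9) = -3 -> first mismatch against the printout
The audit stops at step 3: the recorded entry is wrong and should be y = -3.

step 3, y = -3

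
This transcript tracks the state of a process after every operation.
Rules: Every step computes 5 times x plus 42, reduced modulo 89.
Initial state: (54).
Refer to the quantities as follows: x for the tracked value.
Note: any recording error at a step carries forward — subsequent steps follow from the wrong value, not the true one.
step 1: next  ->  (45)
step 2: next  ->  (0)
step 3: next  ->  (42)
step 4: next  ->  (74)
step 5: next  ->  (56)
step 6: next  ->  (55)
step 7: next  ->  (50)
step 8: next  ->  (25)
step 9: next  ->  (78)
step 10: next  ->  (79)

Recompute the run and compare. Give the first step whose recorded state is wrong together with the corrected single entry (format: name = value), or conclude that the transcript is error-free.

Step 1: x = (5*54 + 42) mod 89 = 45 — confirmed correct.
Step 2: x = (5*45 + 42) mod 89 = 0 — exactly as logged.
Step 3: x = (5*0 + 42) mod 89 = 42 — exactly as logged.
Step 4: x = (5*42 + 42) mod 89 = 74 — in agreement.
Step 5: x = (5*74 + 42) mod 89 = 56 — no discrepancy.
Step 6: x = (5*56 + 42) mod 89 = 55 — consistent with the transcript.
Step 7: x = (5*55 + 42) mod 89 = 50 — checks out.
Step 8: x = (5*50 + 42) mod 89 = 25 — consistent with the transcript.
Step 9: x = (5*25 + 42) mod 89 = 78 — in agreement.
Step 10: x = (5*78 + 42) mod 89 = 76 — first mismatch against the transcript.
Step 10 is the first one off; corrected, x = 76.

step 10, x = 76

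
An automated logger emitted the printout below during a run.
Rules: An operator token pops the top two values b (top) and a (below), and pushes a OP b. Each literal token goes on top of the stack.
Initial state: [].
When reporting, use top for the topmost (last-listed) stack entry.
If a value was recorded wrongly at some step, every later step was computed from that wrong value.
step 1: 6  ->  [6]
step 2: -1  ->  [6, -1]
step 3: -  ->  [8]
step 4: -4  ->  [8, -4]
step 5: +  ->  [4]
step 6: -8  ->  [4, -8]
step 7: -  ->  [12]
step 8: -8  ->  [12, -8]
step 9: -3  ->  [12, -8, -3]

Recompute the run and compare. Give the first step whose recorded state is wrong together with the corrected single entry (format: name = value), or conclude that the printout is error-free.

step 3, top = 7

Recomputing the run from the initial state:
step 1: [6]
step 2: [6, -1]
step 3: [7]
step 4: [7, -4]
step 5: [3]
step 6: [3, -8]
step 7: [11]
step 8: [11, -8]
step 9: [11, -8, -3]
The first disagreement with the printout is at step 3, where the value should be top = 7.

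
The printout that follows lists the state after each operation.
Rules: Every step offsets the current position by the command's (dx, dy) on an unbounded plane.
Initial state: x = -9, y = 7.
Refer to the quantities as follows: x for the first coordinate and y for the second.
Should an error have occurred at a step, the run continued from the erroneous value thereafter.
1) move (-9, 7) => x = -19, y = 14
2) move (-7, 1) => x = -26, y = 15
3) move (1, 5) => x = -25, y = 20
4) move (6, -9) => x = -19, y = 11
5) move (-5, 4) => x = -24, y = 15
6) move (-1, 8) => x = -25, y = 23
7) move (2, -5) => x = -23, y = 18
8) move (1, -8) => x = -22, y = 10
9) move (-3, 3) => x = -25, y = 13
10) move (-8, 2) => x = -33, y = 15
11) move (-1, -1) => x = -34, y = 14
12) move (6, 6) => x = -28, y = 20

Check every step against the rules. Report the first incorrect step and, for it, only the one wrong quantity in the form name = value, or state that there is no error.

step 1, x = -18

Recomputing the run from the initial state:
step 1: x = -18, y = 14
step 2: x = -25, y = 15
step 3: x = -24, y = 20
step 4: x = -18, y = 11
step 5: x = -23, y = 15
step 6: x = -24, y = 23
step 7: x = -22, y = 18
step 8: x = -21, y = 10
step 9: x = -24, y = 13
step 10: x = -32, y = 15
step 11: x = -33, y = 14
step 12: x = -27, y = 20
The first disagreement with the printout is at step 1, where the value should be x = -18.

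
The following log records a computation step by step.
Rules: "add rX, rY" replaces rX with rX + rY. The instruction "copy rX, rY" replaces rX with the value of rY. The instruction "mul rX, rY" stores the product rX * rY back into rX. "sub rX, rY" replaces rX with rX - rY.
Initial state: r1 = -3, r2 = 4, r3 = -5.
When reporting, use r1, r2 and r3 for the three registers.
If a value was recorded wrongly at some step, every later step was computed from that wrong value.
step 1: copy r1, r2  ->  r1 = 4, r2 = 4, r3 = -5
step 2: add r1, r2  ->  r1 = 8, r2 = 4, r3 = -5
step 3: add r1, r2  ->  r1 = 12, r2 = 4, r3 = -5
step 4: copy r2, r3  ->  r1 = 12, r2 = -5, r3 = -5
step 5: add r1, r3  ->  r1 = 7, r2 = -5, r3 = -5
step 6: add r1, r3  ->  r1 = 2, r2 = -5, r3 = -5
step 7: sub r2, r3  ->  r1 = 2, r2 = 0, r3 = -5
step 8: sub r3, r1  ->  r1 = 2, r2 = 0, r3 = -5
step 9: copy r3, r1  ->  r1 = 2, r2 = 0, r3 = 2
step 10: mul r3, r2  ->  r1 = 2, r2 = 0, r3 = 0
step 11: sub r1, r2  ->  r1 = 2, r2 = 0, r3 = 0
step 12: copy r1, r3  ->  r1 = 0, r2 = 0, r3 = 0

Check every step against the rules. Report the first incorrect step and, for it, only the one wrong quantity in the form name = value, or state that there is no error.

step 8, r3 = -7

step 1: r1 = 4 -> no discrepancy
step 2: r1 = 4 + 4 = 8 -> checks out
step 3: r1 = 8 + 4 = 12 -> consistent with the log
step 4: r2 = -5 -> exactly as logged
step 5: r1 = 12 + -5 = 7 -> same as recorded
step 6: r1 = 7 + -5 = 2 -> same as recorded
step 7: r2 = -5 - -5 = 0 -> no discrepancy
step 8: r3 = -5 - 2 = -7 -> the recorded entry deviates here
Conclusion: step 8 carries the first error; the entry should be r3 = -7.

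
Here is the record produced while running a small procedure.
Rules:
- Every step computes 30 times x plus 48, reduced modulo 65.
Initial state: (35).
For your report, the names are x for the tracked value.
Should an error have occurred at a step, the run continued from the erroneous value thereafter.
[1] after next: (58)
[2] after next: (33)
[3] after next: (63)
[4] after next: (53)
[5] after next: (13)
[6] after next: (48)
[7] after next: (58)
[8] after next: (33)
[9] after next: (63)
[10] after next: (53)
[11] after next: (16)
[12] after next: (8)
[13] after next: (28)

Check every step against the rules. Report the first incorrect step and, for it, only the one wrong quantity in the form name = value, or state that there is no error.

step 11, x = 13

step 1: x = (30*35 + 48) mod 65 = 58 -> no discrepancy
step 2: x = (30*58 + 48) mod 65 = 33 -> same as recorded
step 3: x = (30*33 + 48) mod 65 = 63 -> no discrepancy
step 4: x = (30*63 + 48) mod 65 = 53 -> agrees with the record
step 5: x = (30*53 + 48) mod 65 = 13 -> checks out
step 6: x = (30*13 + 48) mod 65 = 48 -> checks out
step 7: x = (30*48 + 48) mod 65 = 58 -> exactly as logged
step 8: x = (30*58 + 48) mod 65 = 33 -> verified
step 9: x = (30*33 + 48) mod 65 = 63 -> agrees with the record
step 10: x = (30*63 + 48) mod 65 = 53 -> verified
step 11: x = (30*53 + 48) mod 65 = 13 -> the entry is off here
Step 11 is the first one off; corrected, x = 13.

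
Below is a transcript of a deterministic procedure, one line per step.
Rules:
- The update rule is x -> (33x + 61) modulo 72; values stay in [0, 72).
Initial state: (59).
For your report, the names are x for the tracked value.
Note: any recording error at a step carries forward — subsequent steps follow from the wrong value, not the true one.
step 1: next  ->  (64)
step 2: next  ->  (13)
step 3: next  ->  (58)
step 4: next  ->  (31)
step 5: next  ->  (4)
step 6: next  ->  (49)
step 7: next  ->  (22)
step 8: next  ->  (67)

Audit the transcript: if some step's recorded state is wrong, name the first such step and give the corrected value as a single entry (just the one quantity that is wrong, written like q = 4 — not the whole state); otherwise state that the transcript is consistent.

no error

Recomputing the run from the initial state:
step 1: x = 64
step 2: x = 13
step 3: x = 58
step 4: x = 31
step 5: x = 4
step 6: x = 49
step 7: x = 22
step 8: x = 67
This matches the transcript at every step.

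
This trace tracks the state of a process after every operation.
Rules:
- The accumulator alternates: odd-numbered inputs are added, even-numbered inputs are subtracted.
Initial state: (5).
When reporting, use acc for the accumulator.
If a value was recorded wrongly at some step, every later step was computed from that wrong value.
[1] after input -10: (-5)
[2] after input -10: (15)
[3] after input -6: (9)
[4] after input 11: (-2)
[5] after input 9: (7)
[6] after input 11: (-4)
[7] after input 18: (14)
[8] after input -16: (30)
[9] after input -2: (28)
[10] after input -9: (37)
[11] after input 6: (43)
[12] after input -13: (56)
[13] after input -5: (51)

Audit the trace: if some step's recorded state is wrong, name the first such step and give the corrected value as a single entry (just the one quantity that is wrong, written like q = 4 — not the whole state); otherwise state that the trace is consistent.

step 2, acc = 5

1. acc = 5 + -10 = -5 (agrees with the trace)
2. acc = -5 - -10 = 5 (a discrepancy with the trace)
The audit stops at step 2: the recorded entry is wrong and should be acc = 5.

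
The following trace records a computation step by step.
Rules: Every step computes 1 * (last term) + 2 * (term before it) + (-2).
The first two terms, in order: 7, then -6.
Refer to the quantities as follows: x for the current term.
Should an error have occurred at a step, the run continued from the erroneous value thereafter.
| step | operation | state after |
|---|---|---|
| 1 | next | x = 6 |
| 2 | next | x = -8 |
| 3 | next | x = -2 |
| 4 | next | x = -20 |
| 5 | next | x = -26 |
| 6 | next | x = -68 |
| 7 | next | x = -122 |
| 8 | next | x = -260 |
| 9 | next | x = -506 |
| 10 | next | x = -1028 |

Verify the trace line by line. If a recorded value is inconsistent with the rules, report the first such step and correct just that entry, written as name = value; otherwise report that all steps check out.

step 3, x = 2

Recomputing the run from the initial state:
step 1: x = 6
step 2: x = -8
step 3: x = 2
step 4: x = -16
step 5: x = -14
step 6: x = -48
step 7: x = -78
step 8: x = -176
step 9: x = -334
step 10: x = -688
The first disagreement with the trace is at step 3, where the value should be x = 2.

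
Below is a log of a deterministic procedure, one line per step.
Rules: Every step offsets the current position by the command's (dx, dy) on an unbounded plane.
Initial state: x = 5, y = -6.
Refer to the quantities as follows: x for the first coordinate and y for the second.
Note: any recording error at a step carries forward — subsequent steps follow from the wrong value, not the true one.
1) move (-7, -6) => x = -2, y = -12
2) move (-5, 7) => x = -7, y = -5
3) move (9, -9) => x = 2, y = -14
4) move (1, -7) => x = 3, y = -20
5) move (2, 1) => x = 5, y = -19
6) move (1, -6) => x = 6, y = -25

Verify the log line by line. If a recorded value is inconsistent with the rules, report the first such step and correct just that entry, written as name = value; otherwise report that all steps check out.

step 4, y = -21

Recomputing the run from the initial state:
step 1: x = -2, y = -12
step 2: x = -7, y = -5
step 3: x = 2, y = -14
step 4: x = 3, y = -21
step 5: x = 5, y = -20
step 6: x = 6, y = -26
The first disagreement with the log is at step 4, where the value should be y = -21.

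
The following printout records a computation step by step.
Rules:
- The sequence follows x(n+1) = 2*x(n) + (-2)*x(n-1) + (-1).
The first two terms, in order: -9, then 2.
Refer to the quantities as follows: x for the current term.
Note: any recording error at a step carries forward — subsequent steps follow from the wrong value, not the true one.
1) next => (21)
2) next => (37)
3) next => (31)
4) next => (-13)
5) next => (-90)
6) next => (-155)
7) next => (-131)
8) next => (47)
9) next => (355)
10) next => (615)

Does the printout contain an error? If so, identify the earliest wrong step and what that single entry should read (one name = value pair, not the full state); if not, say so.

step 5, x = -89

Recomputing the run from the initial state:
step 1: x = 21
step 2: x = 37
step 3: x = 31
step 4: x = -13
step 5: x = -89
step 6: x = -153
step 7: x = -129
step 8: x = 47
step 9: x = 351
step 10: x = 607
The first disagreement with the printout is at step 5, where the value should be x = -89.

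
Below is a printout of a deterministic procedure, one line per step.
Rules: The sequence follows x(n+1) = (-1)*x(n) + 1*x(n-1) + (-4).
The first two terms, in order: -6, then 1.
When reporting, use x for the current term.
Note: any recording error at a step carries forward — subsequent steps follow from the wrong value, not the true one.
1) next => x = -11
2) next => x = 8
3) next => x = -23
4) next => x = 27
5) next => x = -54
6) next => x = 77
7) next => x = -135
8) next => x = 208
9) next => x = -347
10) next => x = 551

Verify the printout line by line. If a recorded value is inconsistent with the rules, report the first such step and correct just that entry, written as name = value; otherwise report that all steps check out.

no error

1. x = -1*(1) + (1)*(-6) + (-4) = -11 (verified)
2. x = -1*(-11) + (1)*(1) + (-4) = 8 (in agreement)
3. x = -1*(8) + (1)*(-11) + (-4) = -23 (in agreement)
4. x = -1*(-23) + (1)*(8) + (-4) = 27 (agrees with the printout)
5. x = -1*(27) + (1)*(-23) + (-4) = -54 (verified)
6. x = -1*(-54) + (1)*(27) + (-4) = 77 (same as recorded)
7. x = -1*(77) + (1)*(-54) + (-4) = -135 (no discrepancy)
8. x = -1*(-135) + (1)*(77) + (-4) = 208 (confirmed correct)
9. x = -1*(208) + (1)*(-135) + (-4) = -347 (same as recorded)
10. x = -1*(-347) + (1)*(208) + (-4) = 551 (same as recorded)
Each recorded entry agrees with the recomputation.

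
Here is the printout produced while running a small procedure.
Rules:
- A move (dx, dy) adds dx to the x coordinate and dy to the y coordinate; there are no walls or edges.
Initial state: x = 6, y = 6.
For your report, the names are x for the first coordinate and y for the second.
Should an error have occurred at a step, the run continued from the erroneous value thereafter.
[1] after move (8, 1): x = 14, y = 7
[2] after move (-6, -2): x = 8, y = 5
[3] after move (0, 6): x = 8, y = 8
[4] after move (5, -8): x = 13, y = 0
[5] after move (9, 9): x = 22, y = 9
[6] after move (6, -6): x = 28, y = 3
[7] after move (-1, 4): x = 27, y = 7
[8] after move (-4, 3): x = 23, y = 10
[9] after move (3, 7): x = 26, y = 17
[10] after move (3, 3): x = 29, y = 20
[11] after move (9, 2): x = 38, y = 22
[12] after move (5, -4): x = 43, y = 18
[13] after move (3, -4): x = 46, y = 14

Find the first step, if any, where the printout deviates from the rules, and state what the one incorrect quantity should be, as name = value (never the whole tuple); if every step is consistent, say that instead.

step 3, y = 11

1. x = 6 + (8) = 14, y = 6 + (1) = 7 (same as recorded)
2. x = 14 + (-6) = 8, y = 7 + (-2) = 5 (agrees with the printout)
3. x = 8 + (0) = 8, y = 5 + (6) = 11 (not what was recorded)
First deviation found at step 3; the corrected entry is y = 11.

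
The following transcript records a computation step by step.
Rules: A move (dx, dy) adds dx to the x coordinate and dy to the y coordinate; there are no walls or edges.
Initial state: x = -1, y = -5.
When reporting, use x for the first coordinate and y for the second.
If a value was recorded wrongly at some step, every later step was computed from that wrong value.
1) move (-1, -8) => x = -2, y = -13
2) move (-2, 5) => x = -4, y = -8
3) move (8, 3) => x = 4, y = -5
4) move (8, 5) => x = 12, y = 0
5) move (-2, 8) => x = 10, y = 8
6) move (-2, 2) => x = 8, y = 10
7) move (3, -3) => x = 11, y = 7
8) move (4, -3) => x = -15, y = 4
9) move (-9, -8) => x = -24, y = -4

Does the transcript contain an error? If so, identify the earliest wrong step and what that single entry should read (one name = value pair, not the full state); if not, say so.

step 8, x = 15

Recomputing the run from the initial state:
step 1: x = -2, y = -13
step 2: x = -4, y = -8
step 3: x = 4, y = -5
step 4: x = 12, y = 0
step 5: x = 10, y = 8
step 6: x = 8, y = 10
step 7: x = 11, y = 7
step 8: x = 15, y = 4
step 9: x = 6, y = -4
The first disagreement with the transcript is at step 8, where the value should be x = 15.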